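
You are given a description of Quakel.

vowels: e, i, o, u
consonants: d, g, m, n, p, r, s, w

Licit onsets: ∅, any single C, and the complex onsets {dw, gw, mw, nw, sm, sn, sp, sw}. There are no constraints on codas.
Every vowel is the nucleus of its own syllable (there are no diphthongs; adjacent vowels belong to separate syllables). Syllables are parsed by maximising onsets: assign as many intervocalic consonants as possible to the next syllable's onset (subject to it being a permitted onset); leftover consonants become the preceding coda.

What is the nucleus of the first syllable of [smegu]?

The vowels are e, u — 2 nuclei, so 2 syllables.
The first nucleus (vowel 1 from the left) is /e/.

e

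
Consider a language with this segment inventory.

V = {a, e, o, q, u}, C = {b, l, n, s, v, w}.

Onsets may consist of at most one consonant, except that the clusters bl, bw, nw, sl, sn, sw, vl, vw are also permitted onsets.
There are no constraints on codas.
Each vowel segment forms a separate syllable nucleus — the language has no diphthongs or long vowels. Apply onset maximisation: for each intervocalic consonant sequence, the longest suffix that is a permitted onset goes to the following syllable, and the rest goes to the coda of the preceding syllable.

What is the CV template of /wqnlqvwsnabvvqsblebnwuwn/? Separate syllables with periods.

CVC.CVCC.CCVCC.CVC.CCVC.CCVCC

The vowels are q, q, a, q, e, u — 6 nuclei, so 6 syllables.
/q…q/ gap (V1→V2): /nl/ splits as /n/ + /l/ (/l/ is the longest suffix that is a licit onset).
/q…a/ gap (V2→V3): /vwsn/ splits as /vw/ + /sn/ (/sn/ is the longest suffix that is a licit onset).
/a…q/ gap (V3→V4): /bvv/ splits as /bv/ + /v/ (/v/ is the longest suffix that is a licit onset).
/q…e/ gap (V4→V5): /sbl/; trying suffixes from longest down, /bl/ is the first permitted one, so coda /s/ | onset /bl/.
/e…u/ gap (V5→V6): /bnw/ splits as /b/ + /nw/ (/nw/ is the longest suffix that is a licit onset).
Result: wqn.lqvw.snabv.vqs.bleb.nwuwn.
Mapping each syllable to C/V: /wqn/ → CVC, /lqvw/ → CVCC, /snabv/ → CCVCC, /vqs/ → CVC, /bleb/ → CCVC, /nwuwn/ → CCVCC.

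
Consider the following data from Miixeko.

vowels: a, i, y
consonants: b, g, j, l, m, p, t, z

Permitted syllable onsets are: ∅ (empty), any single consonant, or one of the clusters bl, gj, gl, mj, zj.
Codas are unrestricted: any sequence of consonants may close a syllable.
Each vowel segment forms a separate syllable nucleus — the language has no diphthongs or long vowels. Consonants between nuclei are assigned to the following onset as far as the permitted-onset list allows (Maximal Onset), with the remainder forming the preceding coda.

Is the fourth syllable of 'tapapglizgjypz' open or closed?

closed

Vowels present: a, a, i, y; each is a nucleus, giving 4 syllables.
Between /a/ (V1) and /a/ (V2): /p/ is a single consonant, so it becomes the next onset.
Between /a/ (V2) and /i/ (V3): /pgl/; trying suffixes from longest down, /gl/ is the first permitted one, so coda /p/ | onset /gl/.
Between /i/ (V3) and /y/ (V4): /zgj/; trying suffixes from longest down, /gj/ is the first permitted one, so coda /z/ | onset /gj/.
Putting it together: ta.pap.gliz.gjypz.
Syllable 4 is /gjypz/ with coda /pz/, so it is closed.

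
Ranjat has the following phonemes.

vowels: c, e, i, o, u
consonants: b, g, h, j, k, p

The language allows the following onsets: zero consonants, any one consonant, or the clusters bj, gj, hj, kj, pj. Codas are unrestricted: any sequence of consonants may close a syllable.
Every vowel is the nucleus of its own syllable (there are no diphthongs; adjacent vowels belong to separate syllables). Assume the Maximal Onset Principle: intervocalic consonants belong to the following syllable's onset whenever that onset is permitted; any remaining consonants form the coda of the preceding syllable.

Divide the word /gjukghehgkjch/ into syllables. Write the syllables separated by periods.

gjukg.hehg.kjch

Nuclei (vowels): u, e, c → 3 syllables.
Between /u/ (V1) and /e/ (V2): /kgh/ — longest licit onset from the right is /h/, leaving /kg/ as coda.
Between /e/ (V2) and /c/ (V3): /hgkj/ splits as /hg/ + /kj/ (/kj/ is the longest suffix that is a licit onset).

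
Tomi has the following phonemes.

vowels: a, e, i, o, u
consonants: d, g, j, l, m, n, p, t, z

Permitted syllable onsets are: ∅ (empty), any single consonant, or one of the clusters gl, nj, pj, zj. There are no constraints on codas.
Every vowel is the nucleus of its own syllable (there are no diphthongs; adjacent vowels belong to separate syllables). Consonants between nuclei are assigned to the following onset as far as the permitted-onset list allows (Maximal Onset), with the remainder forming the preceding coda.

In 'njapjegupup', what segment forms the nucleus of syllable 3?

The vowels are a, e, u, u — 4 nuclei, so 4 syllables.
The third nucleus (vowel 3 from the left) is /u/.

u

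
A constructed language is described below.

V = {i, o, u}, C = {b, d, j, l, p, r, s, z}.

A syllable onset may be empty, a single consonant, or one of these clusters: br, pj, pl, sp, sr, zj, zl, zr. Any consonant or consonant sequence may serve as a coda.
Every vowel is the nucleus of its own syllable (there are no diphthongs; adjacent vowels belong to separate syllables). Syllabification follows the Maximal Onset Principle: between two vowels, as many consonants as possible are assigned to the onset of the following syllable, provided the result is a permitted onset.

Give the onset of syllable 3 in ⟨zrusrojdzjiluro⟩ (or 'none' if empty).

zj

The vowels are u, o, i, u, o — 5 nuclei, so 5 syllables.
σ1/σ2 boundary: cluster /sr/ — /sr/ is itself a permitted onset, so the whole cluster goes right; preceding coda = ∅.
σ2/σ3 boundary: cluster /jdzj/ — the longest permitted-onset suffix is /zj/; onset = /zj/, preceding coda = /jd/.
σ3/σ4 boundary: /l/ → onset of the next syllable (single consonants are always licit onsets).
σ4/σ5 boundary: /r/ → onset of the next syllable (single consonants are always licit onsets).
Putting it together: zru.srojd.zji.lu.ro.
Syllable 3 is /zji/: onset /zj/, nucleus /i/, coda ∅.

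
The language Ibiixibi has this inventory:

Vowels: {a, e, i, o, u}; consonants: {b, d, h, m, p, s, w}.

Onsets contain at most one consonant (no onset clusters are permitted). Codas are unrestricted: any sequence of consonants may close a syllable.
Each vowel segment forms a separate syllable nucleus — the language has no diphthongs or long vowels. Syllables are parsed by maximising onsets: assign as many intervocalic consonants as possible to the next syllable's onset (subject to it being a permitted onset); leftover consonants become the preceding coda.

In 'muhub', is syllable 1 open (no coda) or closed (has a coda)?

Nuclei (vowels): u, u → 2 syllables.
Between /u/ (V1) and /u/ (V2): /h/ → onset of the next syllable (single consonants are always licit onsets).
Putting it together: mu.hub.
Syllable 1 is /mu/; it ends in its nucleus with no coda, so it is open.

open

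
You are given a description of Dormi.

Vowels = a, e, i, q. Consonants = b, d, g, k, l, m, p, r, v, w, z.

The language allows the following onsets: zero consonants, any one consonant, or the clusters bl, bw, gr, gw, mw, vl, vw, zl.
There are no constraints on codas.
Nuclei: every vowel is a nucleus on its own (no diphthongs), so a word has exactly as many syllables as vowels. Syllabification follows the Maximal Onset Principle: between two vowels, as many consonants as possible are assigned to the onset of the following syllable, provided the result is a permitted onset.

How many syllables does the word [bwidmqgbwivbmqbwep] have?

Nuclei (vowels): i, q, i, q, e → 5 syllables.

5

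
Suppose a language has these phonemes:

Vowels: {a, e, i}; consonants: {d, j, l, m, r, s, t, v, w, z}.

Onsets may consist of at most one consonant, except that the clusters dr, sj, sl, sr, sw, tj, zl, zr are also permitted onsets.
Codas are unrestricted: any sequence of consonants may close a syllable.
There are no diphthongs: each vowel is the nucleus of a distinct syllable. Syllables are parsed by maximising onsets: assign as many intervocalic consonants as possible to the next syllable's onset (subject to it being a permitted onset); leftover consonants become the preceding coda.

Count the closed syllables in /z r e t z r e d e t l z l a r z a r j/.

Nuclei (vowels): e, e, e, a, a → 5 syllables.
σ1/σ2 boundary: /tzr/ splits as /t/ + /zr/ (/zr/ is the longest suffix that is a licit onset).
σ2/σ3 boundary: /d/ → onset of the next syllable (single consonants are always licit onsets).
σ3/σ4 boundary: /tlzl/; trying suffixes from longest down, /zl/ is the first permitted one, so coda /tl/ | onset /zl/.
σ4/σ5 boundary: /rz/; trying suffixes from longest down, /z/ is the first permitted one, so coda /r/ | onset /z/.
Putting it together: zret.zre.detl.zlar.zarj.
Classifying each syllable: /zret/ (closed), /zre/ (open), /detl/ (closed), /zlar/ (closed), /zarj/ (closed).
Closed syllables: 4.

4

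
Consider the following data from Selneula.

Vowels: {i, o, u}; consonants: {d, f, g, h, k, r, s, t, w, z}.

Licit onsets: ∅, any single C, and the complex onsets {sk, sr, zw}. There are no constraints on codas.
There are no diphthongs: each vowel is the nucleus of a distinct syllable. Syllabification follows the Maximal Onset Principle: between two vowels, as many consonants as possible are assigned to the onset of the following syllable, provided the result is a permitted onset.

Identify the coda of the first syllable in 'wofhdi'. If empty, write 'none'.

Vowels present: o, i; each is a nucleus, giving 2 syllables.
Between /o/ (V1) and /i/ (V2): /fhd/ — longest licit onset from the right is /d/, leaving /fh/ as coda.
Putting it together: wofh.di.
Syllable 1 is /wofh/: onset /w/, nucleus /o/, coda /fh/.

fh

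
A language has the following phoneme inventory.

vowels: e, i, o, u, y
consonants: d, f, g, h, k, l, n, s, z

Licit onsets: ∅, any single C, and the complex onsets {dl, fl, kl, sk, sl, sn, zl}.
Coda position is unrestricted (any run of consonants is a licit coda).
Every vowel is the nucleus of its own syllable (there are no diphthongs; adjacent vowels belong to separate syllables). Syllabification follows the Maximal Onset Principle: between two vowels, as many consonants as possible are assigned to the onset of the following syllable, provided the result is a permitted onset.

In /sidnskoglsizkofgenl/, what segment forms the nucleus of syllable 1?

i

Nuclei (vowels): i, o, i, o, e → 5 syllables.
The first nucleus (vowel 1 from the left) is /i/.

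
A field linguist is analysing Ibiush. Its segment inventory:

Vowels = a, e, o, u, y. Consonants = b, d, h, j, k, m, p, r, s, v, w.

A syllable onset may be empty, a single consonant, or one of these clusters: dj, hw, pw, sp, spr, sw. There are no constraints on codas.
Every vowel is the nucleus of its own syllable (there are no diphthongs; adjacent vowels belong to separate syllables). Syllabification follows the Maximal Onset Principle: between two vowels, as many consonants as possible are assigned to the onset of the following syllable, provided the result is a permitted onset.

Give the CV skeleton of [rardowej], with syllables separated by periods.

CVC.CV.CVC

Vowels present: a, o, e; each is a nucleus, giving 3 syllables.
Between /a/ (V1) and /o/ (V2): /rd/; trying suffixes from longest down, /d/ is the first permitted one, so coda /r/ | onset /d/.
Between /o/ (V2) and /e/ (V3): /w/ → onset of the next syllable (single consonants are always licit onsets).
Syllabification: rar.do.wej.
Mapping each syllable to C/V: /rar/ → CVC, /do/ → CV, /wej/ → CVC.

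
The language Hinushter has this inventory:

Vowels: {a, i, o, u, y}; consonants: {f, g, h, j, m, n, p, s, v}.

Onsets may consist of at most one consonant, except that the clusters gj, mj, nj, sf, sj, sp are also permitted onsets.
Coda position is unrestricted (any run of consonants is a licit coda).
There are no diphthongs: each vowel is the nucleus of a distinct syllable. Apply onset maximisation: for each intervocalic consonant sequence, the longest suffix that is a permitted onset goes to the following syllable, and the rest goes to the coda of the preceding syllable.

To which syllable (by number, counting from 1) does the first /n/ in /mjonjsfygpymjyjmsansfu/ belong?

1

Vowels present: o, y, y, y, a, u; each is a nucleus, giving 6 syllables.
σ1/σ2 boundary: /njsf/; trying suffixes from longest down, /sf/ is the first permitted one, so coda /nj/ | onset /sf/.
σ2/σ3 boundary: /gp/ splits as /g/ + /p/ (/p/ is the longest suffix that is a licit onset).
σ3/σ4 boundary: /mj/ — entire cluster is a permitted onset → onset /mj/, coda ∅.
σ4/σ5 boundary: /jms/; trying suffixes from longest down, /s/ is the first permitted one, so coda /jm/ | onset /s/.
σ5/σ6 boundary: /nsf/ splits as /n/ + /sf/ (/sf/ is the longest suffix that is a licit onset).
Result: mjonj.sfyg.py.mjyjm.san.sfu.
The first /n/ is in the coda of syllable 1 (/mjonj/).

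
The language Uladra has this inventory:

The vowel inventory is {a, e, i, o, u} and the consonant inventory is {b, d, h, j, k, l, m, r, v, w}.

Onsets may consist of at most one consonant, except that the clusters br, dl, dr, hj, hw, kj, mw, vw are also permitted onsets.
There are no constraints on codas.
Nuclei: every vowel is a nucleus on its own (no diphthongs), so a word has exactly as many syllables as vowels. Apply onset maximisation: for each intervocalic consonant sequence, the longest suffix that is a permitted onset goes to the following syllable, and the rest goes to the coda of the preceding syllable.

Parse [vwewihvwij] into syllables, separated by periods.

The vowels are e, i, i — 3 nuclei, so 3 syllables.
σ1/σ2 boundary: just /w/ — single C goes to the following onset.
σ2/σ3 boundary: cluster /hvw/ — the longest permitted-onset suffix is /vw/; onset = /vw/, preceding coda = /h/.

vwe.wih.vwij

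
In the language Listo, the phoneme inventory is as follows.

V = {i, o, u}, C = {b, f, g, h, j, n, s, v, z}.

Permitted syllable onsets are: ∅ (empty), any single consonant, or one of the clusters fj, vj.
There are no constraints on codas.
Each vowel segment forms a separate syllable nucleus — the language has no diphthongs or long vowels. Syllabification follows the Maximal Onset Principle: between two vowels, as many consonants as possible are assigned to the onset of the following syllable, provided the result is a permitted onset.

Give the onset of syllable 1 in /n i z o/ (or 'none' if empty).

Vowels present: i, o; each is a nucleus, giving 2 syllables.
/i…o/ gap (V1→V2): /z/ is a single consonant, so it becomes the next onset.
Putting it together: ni.zo.
Syllable 1 is /ni/: onset /n/, nucleus /i/, coda ∅.

n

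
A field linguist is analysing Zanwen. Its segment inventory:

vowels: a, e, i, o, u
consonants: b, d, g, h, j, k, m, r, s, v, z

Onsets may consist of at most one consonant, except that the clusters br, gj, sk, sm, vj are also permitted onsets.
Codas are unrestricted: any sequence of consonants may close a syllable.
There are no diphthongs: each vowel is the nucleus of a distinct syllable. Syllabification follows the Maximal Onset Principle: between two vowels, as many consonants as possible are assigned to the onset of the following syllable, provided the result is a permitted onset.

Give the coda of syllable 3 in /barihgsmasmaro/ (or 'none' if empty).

none

The vowels are a, i, a, a, o — 5 nuclei, so 5 syllables.
/a…i/ gap (V1→V2): /r/ → onset of the next syllable (single consonants are always licit onsets).
/i…a/ gap (V2→V3): cluster /hgsm/ — the longest permitted-onset suffix is /sm/; onset = /sm/, preceding coda = /hg/.
/a…a/ gap (V3→V4): /sm/ — entire cluster is a permitted onset → onset /sm/, coda ∅.
/a…o/ gap (V4→V5): /r/ → onset of the next syllable (single consonants are always licit onsets).
Result: ba.rihg.sma.sma.ro.
Syllable 3 is /sma/: onset /sm/, nucleus /a/, coda ∅.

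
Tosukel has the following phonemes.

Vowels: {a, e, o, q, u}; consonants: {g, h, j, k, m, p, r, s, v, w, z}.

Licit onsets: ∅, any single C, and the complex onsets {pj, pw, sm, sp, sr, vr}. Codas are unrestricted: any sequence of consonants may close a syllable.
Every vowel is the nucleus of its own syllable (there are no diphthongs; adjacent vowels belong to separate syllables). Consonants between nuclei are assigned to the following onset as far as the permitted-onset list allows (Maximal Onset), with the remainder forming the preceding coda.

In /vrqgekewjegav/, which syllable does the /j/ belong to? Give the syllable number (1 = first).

Vowels present: q, e, e, e, a; each is a nucleus, giving 5 syllables.
σ1/σ2 boundary: /g/ → onset of the next syllable (single consonants are always licit onsets).
σ2/σ3 boundary: /k/ is a single consonant, so it becomes the next onset.
σ3/σ4 boundary: /wj/ splits as /w/ + /j/ (/j/ is the longest suffix that is a licit onset).
σ4/σ5 boundary: /g/ is a single consonant, so it becomes the next onset.
Syllabification: vrq.ge.kew.je.gav.
The /j/ is in the onset of syllable 4 (/je/).

4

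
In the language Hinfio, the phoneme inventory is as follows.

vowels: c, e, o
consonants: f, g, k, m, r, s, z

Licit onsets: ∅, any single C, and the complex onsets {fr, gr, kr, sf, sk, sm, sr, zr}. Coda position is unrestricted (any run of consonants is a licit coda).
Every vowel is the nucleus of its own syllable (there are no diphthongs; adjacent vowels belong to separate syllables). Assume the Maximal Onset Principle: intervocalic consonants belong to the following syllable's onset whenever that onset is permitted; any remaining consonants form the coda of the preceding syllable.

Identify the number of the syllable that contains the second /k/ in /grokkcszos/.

2

Vowels present: o, c, o; each is a nucleus, giving 3 syllables.
σ1/σ2 boundary: /kk/; trying suffixes from longest down, /k/ is the first permitted one, so coda /k/ | onset /k/.
σ2/σ3 boundary: /sz/; trying suffixes from longest down, /z/ is the first permitted one, so coda /s/ | onset /z/.
So the parse is grok.kcs.zos.
The second /k/ is in the onset of syllable 2 (/kcs/).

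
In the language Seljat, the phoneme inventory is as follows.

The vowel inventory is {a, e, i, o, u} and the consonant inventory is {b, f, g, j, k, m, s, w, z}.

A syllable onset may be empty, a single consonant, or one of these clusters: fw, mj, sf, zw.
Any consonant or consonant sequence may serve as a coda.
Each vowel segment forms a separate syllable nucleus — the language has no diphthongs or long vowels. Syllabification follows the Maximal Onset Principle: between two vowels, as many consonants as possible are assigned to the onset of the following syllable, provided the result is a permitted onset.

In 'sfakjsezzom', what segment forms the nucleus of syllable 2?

Vowels present: a, e, o; each is a nucleus, giving 3 syllables.
The second nucleus (vowel 2 from the left) is /e/.

e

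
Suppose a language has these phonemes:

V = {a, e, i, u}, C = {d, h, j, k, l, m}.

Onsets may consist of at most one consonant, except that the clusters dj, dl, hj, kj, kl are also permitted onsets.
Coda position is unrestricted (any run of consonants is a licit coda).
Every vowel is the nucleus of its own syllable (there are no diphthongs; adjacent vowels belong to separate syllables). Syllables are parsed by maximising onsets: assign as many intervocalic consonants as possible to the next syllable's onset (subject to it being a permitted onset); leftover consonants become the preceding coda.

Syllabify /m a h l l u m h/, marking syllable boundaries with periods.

Nuclei (vowels): a, u → 2 syllables.
V1 /a/ – V2 /u/: /hll/ — longest licit onset from the right is /l/, leaving /hl/ as coda.

mahl.lumh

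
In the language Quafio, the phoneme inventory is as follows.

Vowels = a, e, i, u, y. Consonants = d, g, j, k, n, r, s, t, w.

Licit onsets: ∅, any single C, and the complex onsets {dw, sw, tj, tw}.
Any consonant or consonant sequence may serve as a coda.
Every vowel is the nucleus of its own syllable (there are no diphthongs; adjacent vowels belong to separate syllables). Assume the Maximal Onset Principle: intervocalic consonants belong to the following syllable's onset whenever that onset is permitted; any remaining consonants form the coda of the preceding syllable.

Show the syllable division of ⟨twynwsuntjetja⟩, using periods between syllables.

twynw.sun.tje.tja

Vowels present: y, u, e, a; each is a nucleus, giving 4 syllables.
V1 /y/ – V2 /u/: /nws/ splits as /nw/ + /s/ (/s/ is the longest suffix that is a licit onset).
V2 /u/ – V3 /e/: /ntj/; trying suffixes from longest down, /tj/ is the first permitted one, so coda /n/ | onset /tj/.
V3 /e/ – V4 /a/: cluster /tj/ — /tj/ is itself a permitted onset, so the whole cluster goes right; preceding coda = ∅.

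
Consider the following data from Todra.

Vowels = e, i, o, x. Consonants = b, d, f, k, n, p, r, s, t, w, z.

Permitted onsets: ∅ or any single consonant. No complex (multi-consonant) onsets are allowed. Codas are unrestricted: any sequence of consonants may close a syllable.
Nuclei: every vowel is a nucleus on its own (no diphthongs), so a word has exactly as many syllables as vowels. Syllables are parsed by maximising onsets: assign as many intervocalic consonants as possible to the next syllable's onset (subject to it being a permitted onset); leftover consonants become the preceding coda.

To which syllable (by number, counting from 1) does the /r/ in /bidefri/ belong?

Nuclei (vowels): i, e, i → 3 syllables.
Between /i/ (V1) and /e/ (V2): /d/ → onset of the next syllable (single consonants are always licit onsets).
Between /e/ (V2) and /i/ (V3): /fr/ — longest licit onset from the right is /r/, leaving /f/ as coda.
Result: bi.def.ri.
The /r/ is in the onset of syllable 3 (/ri/).

3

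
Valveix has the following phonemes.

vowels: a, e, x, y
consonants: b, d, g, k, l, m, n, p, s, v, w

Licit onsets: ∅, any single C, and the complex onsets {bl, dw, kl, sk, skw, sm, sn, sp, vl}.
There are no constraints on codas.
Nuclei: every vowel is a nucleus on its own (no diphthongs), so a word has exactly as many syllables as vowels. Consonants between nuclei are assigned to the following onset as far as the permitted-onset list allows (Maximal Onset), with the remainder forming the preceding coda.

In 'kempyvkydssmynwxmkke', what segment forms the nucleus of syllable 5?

x

Nuclei (vowels): e, y, y, y, x, e → 6 syllables.
The fifth nucleus (vowel 5 from the left) is /x/.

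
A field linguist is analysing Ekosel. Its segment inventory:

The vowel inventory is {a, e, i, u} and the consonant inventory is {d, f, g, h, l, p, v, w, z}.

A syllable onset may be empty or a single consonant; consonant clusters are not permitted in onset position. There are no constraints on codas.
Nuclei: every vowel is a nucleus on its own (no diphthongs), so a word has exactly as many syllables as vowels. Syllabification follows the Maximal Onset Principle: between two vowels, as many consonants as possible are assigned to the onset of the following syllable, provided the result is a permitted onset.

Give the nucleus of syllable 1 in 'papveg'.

Nuclei (vowels): a, e → 2 syllables.
The first nucleus (vowel 1 from the left) is /a/.

a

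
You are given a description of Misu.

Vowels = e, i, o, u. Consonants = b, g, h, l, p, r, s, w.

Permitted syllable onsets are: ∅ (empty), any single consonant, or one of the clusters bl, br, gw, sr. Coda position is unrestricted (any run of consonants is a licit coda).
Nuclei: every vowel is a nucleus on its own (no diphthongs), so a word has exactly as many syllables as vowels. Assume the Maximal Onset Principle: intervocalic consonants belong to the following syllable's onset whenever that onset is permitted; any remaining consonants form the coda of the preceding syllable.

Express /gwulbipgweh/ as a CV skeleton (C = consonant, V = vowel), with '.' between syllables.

Nuclei (vowels): u, i, e → 3 syllables.
V1 /u/ – V2 /i/: /lb/ — longest licit onset from the right is /b/, leaving /l/ as coda.
V2 /i/ – V3 /e/: /pgw/; trying suffixes from longest down, /gw/ is the first permitted one, so coda /p/ | onset /gw/.
Syllabification: gwul.bip.gweh.
Mapping each syllable to C/V: /gwul/ → CCVC, /bip/ → CVC, /gweh/ → CCVC.

CCVC.CVC.CCVC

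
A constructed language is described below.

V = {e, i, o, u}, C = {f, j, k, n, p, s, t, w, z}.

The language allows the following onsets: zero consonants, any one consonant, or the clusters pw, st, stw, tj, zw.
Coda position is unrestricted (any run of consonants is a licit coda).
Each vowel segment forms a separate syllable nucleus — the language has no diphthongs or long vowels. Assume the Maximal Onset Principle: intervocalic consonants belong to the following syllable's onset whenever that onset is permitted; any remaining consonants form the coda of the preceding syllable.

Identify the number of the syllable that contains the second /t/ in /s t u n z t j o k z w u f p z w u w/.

2

Nuclei (vowels): u, o, u, u → 4 syllables.
Between /u/ (V1) and /o/ (V2): cluster /nztj/ — the longest permitted-onset suffix is /tj/; onset = /tj/, preceding coda = /nz/.
Between /o/ (V2) and /u/ (V3): /kzw/; trying suffixes from longest down, /zw/ is the first permitted one, so coda /k/ | onset /zw/.
Between /u/ (V3) and /u/ (V4): /fpzw/ splits as /fp/ + /zw/ (/zw/ is the longest suffix that is a licit onset).
Syllabification: stunz.tjok.zwufp.zwuw.
The second /t/ is in the onset of syllable 2 (/tjok/).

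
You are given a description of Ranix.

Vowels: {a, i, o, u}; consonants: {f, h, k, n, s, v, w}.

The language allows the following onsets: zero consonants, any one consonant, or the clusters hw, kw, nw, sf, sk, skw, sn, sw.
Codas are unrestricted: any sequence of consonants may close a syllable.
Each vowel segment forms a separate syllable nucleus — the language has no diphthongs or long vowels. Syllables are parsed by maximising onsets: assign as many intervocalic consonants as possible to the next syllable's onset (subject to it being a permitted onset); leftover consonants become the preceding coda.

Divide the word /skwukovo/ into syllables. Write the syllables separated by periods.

Vowels present: u, o, o; each is a nucleus, giving 3 syllables.
σ1/σ2 boundary: /k/ is a single consonant, so it becomes the next onset.
σ2/σ3 boundary: /v/ is a single consonant, so it becomes the next onset.

skwu.ko.vo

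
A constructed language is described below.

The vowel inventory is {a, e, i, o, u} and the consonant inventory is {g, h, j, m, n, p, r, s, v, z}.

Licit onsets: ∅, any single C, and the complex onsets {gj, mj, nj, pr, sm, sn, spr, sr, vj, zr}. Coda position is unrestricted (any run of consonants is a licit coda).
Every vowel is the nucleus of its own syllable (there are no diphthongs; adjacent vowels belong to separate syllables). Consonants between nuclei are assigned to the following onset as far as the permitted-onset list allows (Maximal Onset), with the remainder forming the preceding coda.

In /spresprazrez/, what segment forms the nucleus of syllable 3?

Nuclei (vowels): e, a, e → 3 syllables.
The third nucleus (vowel 3 from the left) is /e/.

e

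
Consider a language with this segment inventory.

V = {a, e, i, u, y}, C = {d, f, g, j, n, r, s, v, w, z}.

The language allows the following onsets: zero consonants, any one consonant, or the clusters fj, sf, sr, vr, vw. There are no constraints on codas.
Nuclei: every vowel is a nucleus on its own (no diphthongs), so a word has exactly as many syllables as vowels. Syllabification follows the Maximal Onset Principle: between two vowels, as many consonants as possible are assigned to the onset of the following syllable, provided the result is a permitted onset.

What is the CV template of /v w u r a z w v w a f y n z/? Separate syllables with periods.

Nuclei (vowels): u, a, a, y → 4 syllables.
σ1/σ2 boundary: /r/ is a single consonant, so it becomes the next onset.
σ2/σ3 boundary: /zwvw/ splits as /zw/ + /vw/ (/vw/ is the longest suffix that is a licit onset).
σ3/σ4 boundary: just /f/ — single C goes to the following onset.
Syllabification: vwu.razw.vwa.fynz.
Mapping each syllable to C/V: /vwu/ → CCV, /razw/ → CVCC, /vwa/ → CCV, /fynz/ → CVCC.

CCV.CVCC.CCV.CVCC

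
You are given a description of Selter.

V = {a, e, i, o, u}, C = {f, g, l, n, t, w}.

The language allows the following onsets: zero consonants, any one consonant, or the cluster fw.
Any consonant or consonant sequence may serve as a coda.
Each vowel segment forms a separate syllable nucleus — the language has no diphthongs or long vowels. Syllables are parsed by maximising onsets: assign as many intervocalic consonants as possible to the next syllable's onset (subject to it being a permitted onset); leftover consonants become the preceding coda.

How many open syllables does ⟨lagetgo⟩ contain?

2

Vowels present: a, e, o; each is a nucleus, giving 3 syllables.
σ1/σ2 boundary: just /g/ — single C goes to the following onset.
σ2/σ3 boundary: /tg/; trying suffixes from longest down, /g/ is the first permitted one, so coda /t/ | onset /g/.
Syllabification: la.get.go.
Classifying each syllable: /la/ (open), /get/ (closed), /go/ (open).
Open syllables: 2.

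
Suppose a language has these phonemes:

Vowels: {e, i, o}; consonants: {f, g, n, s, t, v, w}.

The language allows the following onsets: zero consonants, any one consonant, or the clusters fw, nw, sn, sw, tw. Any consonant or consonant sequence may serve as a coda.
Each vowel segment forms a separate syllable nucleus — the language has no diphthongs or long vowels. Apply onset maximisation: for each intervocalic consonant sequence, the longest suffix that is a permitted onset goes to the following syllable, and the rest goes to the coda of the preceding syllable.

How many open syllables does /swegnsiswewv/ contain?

Vowels present: e, i, e; each is a nucleus, giving 3 syllables.
Between /e/ (V1) and /i/ (V2): /gns/ — longest licit onset from the right is /s/, leaving /gn/ as coda.
Between /i/ (V2) and /e/ (V3): /sw/ — entire cluster is a permitted onset → onset /sw/, coda ∅.
So the parse is swegn.si.swewv.
Classifying each syllable: /swegn/ (closed), /si/ (open), /swewv/ (closed).
Open syllables: 1.

1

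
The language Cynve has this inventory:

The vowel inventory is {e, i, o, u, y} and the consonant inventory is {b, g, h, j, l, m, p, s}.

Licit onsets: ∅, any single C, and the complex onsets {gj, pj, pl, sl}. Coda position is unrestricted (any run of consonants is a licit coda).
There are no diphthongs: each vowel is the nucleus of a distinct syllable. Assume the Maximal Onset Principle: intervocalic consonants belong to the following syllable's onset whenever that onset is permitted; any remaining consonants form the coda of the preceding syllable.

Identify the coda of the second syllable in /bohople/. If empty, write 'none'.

The vowels are o, o, e — 3 nuclei, so 3 syllables.
Between /o/ (V1) and /o/ (V2): /h/ is a single consonant, so it becomes the next onset.
Between /o/ (V2) and /e/ (V3): /pl/ is a licit onset in full, so it all attaches to the next syllable.
Putting it together: bo.ho.ple.
Syllable 2 is /ho/: onset /h/, nucleus /o/, coda ∅.

none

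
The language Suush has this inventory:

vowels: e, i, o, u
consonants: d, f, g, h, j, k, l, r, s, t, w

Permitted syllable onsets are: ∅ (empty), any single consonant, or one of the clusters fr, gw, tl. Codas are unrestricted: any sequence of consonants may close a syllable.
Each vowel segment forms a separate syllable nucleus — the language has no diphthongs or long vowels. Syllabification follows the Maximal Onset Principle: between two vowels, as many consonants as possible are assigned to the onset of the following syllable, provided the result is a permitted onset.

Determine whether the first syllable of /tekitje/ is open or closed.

open

Nuclei (vowels): e, i, e → 3 syllables.
/e…i/ gap (V1→V2): /k/ → onset of the next syllable (single consonants are always licit onsets).
/i…e/ gap (V2→V3): /tj/; trying suffixes from longest down, /j/ is the first permitted one, so coda /t/ | onset /j/.
So the parse is te.kit.je.
Syllable 1 is /te/; it ends in its nucleus with no coda, so it is open.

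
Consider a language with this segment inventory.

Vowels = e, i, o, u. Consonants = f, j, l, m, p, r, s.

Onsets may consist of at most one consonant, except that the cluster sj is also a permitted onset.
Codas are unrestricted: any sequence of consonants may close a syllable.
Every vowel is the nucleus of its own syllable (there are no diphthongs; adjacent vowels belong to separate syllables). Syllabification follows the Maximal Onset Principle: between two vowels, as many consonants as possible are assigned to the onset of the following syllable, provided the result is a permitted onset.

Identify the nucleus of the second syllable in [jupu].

Nuclei (vowels): u, u → 2 syllables.
The second nucleus (vowel 2 from the left) is /u/.

u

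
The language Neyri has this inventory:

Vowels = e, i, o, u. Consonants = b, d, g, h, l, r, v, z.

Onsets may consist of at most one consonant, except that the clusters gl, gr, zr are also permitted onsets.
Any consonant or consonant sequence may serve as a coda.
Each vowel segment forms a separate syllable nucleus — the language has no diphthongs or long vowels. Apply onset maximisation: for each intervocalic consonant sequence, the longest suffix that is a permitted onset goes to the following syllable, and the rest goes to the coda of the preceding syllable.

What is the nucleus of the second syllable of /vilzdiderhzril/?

i

Nuclei (vowels): i, i, e, i → 4 syllables.
The second nucleus (vowel 2 from the left) is /i/.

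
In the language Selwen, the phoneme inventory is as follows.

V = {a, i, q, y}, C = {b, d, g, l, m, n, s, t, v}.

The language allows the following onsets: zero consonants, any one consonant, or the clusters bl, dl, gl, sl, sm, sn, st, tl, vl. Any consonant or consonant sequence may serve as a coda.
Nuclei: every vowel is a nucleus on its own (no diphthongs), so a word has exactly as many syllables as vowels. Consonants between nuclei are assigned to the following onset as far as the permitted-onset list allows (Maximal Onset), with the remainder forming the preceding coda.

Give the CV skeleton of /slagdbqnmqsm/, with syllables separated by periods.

CCVCC.CVC.CVCC

Vowels present: a, q, q; each is a nucleus, giving 3 syllables.
/a…q/ gap (V1→V2): /gdb/; trying suffixes from longest down, /b/ is the first permitted one, so coda /gd/ | onset /b/.
/q…q/ gap (V2→V3): /nm/; trying suffixes from longest down, /m/ is the first permitted one, so coda /n/ | onset /m/.
So the parse is slagd.bqn.mqsm.
Mapping each syllable to C/V: /slagd/ → CCVCC, /bqn/ → CVC, /mqsm/ → CVCC.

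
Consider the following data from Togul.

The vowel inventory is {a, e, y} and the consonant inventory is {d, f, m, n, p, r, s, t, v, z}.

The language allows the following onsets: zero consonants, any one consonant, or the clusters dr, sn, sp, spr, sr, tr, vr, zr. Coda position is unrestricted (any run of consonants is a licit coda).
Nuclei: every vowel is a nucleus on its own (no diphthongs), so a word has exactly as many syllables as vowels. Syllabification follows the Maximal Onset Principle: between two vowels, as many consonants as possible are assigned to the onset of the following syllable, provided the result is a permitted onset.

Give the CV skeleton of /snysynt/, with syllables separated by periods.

Vowels present: y, y; each is a nucleus, giving 2 syllables.
/y…y/ gap (V1→V2): just /s/ — single C goes to the following onset.
Result: sny.synt.
Mapping each syllable to C/V: /sny/ → CCV, /synt/ → CVCC.

CCV.CVCC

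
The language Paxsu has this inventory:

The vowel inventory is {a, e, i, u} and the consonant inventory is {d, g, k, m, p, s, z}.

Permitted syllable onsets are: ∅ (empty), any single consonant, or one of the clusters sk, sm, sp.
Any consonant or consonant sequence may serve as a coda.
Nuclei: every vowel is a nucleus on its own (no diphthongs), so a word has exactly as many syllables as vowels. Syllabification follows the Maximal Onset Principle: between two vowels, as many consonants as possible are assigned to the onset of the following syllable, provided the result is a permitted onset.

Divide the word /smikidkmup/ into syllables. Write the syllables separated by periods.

smi.kidk.mup

Vowels present: i, i, u; each is a nucleus, giving 3 syllables.
Between /i/ (V1) and /i/ (V2): /k/ is a single consonant, so it becomes the next onset.
Between /i/ (V2) and /u/ (V3): /dkm/; trying suffixes from longest down, /m/ is the first permitted one, so coda /dk/ | onset /m/.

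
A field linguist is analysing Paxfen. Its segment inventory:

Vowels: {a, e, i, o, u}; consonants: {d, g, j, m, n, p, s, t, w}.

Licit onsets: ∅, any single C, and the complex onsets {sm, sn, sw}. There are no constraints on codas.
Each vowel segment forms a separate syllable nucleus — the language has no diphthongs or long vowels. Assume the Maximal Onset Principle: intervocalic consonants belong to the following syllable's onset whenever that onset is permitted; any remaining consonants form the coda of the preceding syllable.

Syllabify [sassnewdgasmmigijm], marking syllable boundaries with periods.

sas.snewd.gasm.mi.gijm

Vowels present: a, e, a, i, i; each is a nucleus, giving 5 syllables.
/a…e/ gap (V1→V2): /ssn/ — longest licit onset from the right is /sn/, leaving /s/ as coda.
/e…a/ gap (V2→V3): /wdg/ — longest licit onset from the right is /g/, leaving /wd/ as coda.
/a…i/ gap (V3→V4): /smm/; trying suffixes from longest down, /m/ is the first permitted one, so coda /sm/ | onset /m/.
/i…i/ gap (V4→V5): just /g/ — single C goes to the following onset.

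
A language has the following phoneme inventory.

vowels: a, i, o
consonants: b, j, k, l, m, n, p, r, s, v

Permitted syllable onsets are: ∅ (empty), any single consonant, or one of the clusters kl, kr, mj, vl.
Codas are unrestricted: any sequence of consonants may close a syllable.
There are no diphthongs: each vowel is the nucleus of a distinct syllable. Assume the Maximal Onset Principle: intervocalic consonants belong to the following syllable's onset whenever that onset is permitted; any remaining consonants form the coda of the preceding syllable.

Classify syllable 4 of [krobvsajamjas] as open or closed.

closed

Nuclei (vowels): o, a, a, a → 4 syllables.
V1 /o/ – V2 /a/: cluster /bvs/ — the longest permitted-onset suffix is /s/; onset = /s/, preceding coda = /bv/.
V2 /a/ – V3 /a/: just /j/ — single C goes to the following onset.
V3 /a/ – V4 /a/: /mj/ is a licit onset in full, so it all attaches to the next syllable.
Result: krobv.sa.ja.mjas.
Syllable 4 is /mjas/ with coda /s/, so it is closed.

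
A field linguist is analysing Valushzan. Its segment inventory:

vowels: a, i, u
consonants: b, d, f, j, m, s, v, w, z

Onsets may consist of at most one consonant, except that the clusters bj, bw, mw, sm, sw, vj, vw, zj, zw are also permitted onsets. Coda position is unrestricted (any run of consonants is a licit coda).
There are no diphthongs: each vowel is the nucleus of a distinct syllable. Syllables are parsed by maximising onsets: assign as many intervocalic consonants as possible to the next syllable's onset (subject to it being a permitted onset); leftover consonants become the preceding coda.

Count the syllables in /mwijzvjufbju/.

3

Vowels present: i, u, u; each is a nucleus, giving 3 syllables.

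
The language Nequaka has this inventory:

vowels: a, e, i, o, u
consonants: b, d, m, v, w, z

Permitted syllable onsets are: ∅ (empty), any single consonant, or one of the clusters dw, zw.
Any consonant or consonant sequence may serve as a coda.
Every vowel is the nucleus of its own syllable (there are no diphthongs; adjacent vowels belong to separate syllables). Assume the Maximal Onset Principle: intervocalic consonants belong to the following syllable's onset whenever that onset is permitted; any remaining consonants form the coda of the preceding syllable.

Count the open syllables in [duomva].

The vowels are u, o, a — 3 nuclei, so 3 syllables.
Between /u/ (V1) and /o/ (V2): hiatus — the boundary sits between the two vowels.
Between /o/ (V2) and /a/ (V3): /mv/ — longest licit onset from the right is /v/, leaving /m/ as coda.
Result: du.om.va.
Classifying each syllable: /du/ (open), /om/ (closed), /va/ (open).
Open syllables: 2.

2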